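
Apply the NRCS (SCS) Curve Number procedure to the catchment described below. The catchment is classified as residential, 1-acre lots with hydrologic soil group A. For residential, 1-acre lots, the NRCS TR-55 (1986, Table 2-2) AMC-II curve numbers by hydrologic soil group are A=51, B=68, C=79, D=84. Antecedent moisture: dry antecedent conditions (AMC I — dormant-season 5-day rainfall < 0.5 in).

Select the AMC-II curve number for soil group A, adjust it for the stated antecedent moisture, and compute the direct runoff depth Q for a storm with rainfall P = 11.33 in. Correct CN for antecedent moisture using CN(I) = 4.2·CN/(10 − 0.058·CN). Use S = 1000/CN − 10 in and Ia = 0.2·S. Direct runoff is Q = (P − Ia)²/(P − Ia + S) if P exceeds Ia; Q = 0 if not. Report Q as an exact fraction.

Q = 10681015801/6936239700 in ≈ 1.540 in

NRCS table: residential, 1-acre lots, soil group A → CN(II) = 51
Adjust CN=51 to AMC I: 4.2·51/(10 − 0.058·51) → (1071/5) ÷ (3521/500) = 15300/503 ≈ 30.417
Max retention: S = 1000/(15300/503) − 10 = 3500/153 in (≈ 22.876 in)
Ia = 0.2S: 0.2·22.876 = 4.575 in (exactly 700/153)
P − Ia = 11.330 − 4.575 = 103349/15300 ≈ 6.755 in (> 0, runoff occurs)
Q = (103349/15300)²/((103349/15300) + 3500/153) = (10681015801/234090000)/(453349/15300) = 10681015801/6936239700 in ≈ 1.540 in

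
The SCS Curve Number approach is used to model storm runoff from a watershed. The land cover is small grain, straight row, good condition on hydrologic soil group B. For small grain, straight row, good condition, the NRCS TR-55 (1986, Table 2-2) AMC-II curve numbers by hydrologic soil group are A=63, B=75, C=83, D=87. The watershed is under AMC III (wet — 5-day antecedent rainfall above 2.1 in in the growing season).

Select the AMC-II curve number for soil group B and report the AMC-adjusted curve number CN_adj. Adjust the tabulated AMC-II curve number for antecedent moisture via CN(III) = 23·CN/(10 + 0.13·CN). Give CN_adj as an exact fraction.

CN_adj = 6900/79 ≈ 87.342

NRCS table: small grain, straight row, good condition, soil group B → CN(II) = 75
Wet (AMC III): CN(III) = 23·75/(10 + 0.13·75) = 1725/(79/4) = 6900/79 ≈ 87.342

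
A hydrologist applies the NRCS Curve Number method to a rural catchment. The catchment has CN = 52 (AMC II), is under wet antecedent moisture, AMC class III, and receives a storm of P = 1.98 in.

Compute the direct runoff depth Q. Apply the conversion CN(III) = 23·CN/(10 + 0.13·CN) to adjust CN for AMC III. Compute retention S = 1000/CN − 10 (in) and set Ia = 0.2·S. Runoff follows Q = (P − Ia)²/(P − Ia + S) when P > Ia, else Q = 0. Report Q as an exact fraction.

Q = 103265067/386711650 in ≈ 0.267 in

Wet (AMC III): CN(III) = 23·52/(10 + 0.13·52) = 1196/(419/25) = 29900/419 ≈ 71.360
Retention S: 1000/CN − 10 with CN=71.360 → S = 1200/299 ≈ 4.013 in
Initial abstraction Ia = S/5 = (1200/299)/5 = 240/299 ≈ 0.803 in
Excess rainfall: 1.980 − 0.803 = 1.177 in; P > Ia so Q > 0
Q: (17601/14950)² ÷ (77601/14950) = 103265067/386711650 in (≈ 0.267 in)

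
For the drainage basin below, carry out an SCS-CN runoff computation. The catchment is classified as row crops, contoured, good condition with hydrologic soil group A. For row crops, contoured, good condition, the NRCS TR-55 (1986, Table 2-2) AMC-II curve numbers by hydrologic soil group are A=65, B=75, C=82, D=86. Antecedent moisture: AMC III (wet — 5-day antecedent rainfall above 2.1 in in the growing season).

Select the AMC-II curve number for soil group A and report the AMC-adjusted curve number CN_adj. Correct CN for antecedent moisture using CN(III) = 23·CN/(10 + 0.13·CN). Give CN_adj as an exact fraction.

CN_adj = 29900/369 ≈ 81.030

NRCS table: row crops, contoured, good condition, soil group A → CN(II) = 65
Wet (AMC III): CN(III) = 23·65/(10 + 0.13·65) = 1495/(369/20) = 29900/369 ≈ 81.030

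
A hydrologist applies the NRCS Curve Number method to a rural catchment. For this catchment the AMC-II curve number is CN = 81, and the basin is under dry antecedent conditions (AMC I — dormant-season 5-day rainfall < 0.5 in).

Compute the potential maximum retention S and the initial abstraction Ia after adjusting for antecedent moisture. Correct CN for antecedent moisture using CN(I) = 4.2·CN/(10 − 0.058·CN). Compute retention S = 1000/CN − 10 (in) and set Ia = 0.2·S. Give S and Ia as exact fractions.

CN(I) from CN(II)=81: (4.2·81)/(10 − 0.058·81) = 170100/2651 ≈ 64.164
S = 1000/(170100/2651) − 10 = 9500/1701 in ≈ 5.585 in
Ia = 0.2·(9500/1701) = 1900/1701 in ≈ 1.117 in

S = 9500/1701 in ≈ 5.585 in; Ia = 1900/1701 in ≈ 1.117 in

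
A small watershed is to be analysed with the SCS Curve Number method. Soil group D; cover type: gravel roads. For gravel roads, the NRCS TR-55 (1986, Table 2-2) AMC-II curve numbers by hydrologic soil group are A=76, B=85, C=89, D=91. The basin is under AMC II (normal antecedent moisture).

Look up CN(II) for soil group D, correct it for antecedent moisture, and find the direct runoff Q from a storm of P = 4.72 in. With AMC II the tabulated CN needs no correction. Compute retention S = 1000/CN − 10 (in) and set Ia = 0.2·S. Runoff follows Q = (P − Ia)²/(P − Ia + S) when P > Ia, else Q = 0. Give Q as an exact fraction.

Q = 52921472/14261975 in ≈ 3.711 in

NRCS table: gravel roads, soil group D → CN(II) = 91
CN(II) = 91; AMC II needs no correction.
S = 1000/91 − 10 = 90/91 in ≈ 0.989 in
Ia = 0.2S: 0.2·0.989 = 0.198 in (exactly 18/91)
P − Ia = 4.720 − 0.198 = 10288/2275 ≈ 4.522 in (> 0, runoff occurs)
Q: (10288/2275)² ÷ (12538/2275) = 52921472/14261975 in (≈ 3.711 in)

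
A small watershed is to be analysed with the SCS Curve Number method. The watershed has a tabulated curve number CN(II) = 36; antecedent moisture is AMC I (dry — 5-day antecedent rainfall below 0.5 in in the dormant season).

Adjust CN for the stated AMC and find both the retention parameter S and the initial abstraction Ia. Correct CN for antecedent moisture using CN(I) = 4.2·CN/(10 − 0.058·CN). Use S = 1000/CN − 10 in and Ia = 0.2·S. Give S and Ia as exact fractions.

S = 8000/189 in ≈ 42.328 in; Ia = 1600/189 in ≈ 8.466 in

Adjust CN=36 to AMC I: 4.2·36/(10 − 0.058·36) → (756/5) ÷ (989/125) = 18900/989 ≈ 19.110
S = 1000/(18900/989) − 10 = 8000/189 in ≈ 42.328 in
Initial abstraction Ia = S/5 = (8000/189)/5 = 1600/189 ≈ 8.466 in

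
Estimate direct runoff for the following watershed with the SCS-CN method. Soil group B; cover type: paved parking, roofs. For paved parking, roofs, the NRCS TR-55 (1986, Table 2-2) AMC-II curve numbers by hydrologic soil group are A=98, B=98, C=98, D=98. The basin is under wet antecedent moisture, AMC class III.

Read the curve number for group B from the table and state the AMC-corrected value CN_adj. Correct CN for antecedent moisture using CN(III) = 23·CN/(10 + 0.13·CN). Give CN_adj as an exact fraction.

NRCS table: paved parking, roofs, soil group B → CN(II) = 98
CN(III) from CN(II)=98: (23·98)/(10 + 0.13·98) = 112700/1137 ≈ 99.120

CN_adj = 112700/1137 ≈ 99.120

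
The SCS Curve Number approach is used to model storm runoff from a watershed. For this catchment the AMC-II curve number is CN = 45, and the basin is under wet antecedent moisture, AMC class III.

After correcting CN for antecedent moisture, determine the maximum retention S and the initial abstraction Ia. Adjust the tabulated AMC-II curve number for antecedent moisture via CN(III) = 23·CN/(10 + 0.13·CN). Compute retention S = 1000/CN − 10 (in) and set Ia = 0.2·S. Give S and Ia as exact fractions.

Wet (AMC III): CN(III) = 23·45/(10 + 0.13·45) = 1035/(317/20) = 20700/317 ≈ 65.300
Max retention: S = 1000/(20700/317) − 10 = 1100/207 in (≈ 5.314 in)
Initial abstraction Ia = S/5 = (1100/207)/5 = 220/207 ≈ 1.063 in

S = 1100/207 in ≈ 5.314 in; Ia = 220/207 in ≈ 1.063 in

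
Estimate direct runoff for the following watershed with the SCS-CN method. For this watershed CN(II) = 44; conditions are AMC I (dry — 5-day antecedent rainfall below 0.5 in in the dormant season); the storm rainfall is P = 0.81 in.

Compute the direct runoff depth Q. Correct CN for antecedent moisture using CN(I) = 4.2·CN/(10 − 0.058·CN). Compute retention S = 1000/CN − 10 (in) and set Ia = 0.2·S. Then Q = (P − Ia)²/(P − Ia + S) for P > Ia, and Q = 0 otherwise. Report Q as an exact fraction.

Dry (AMC I): CN(I) = 4.2·44/(10 − 0.058·44) = (924/5)/(931/125) = 3300/133 ≈ 24.812
Max retention: S = 1000/(3300/133) − 10 = 1000/33 in (≈ 30.303 in)
Initial abstraction Ia = S/5 = (1000/33)/5 = 200/33 ≈ 6.061 in
P = 0.810 ≤ Ia = 6.061 in: entire storm abstracted, Q = 0.

Q = 0 in ≈ 0.000 in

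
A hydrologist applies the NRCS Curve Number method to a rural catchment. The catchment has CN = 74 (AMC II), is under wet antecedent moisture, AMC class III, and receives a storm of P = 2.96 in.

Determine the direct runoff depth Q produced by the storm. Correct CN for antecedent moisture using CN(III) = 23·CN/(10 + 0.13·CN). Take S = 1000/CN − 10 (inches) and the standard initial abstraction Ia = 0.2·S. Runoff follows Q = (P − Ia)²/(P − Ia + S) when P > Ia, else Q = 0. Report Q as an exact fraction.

Wet (AMC III): CN(III) = 23·74/(10 + 0.13·74) = 1702/(981/50) = 85100/981 ≈ 86.748
Retention S: 1000/CN − 10 with CN=86.748 → S = 1300/851 ≈ 1.528 in
Ia = 0.2·(1300/851) = 260/851 in ≈ 0.306 in
P − Ia = 2.960 − 0.306 = 56474/21275 ≈ 2.654 in (> 0, runoff occurs)
Runoff Q = (P−Ia)²/(P−Ia+S) = (2.654)²/(2.654+1.528) = 1594656338/946460925 ≈ 1.685 in

Q = 1594656338/946460925 in ≈ 1.685 in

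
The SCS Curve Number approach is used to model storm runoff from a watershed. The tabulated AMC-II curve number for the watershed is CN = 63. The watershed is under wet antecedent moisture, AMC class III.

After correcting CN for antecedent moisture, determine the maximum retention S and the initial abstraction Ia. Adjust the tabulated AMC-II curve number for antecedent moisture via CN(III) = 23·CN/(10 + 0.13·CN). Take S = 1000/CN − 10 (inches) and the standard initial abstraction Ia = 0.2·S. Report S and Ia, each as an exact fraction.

S = 3700/1449 in ≈ 2.553 in; Ia = 740/1449 in ≈ 0.511 in

Adjust CN=63 to AMC III: 23·63/(10 + 0.13·63) → 1449 ÷ (1819/100) = 144900/1819 ≈ 79.659
Retention S: 1000/CN − 10 with CN=79.659 → S = 3700/1449 ≈ 2.553 in
Initial abstraction Ia = S/5 = (3700/1449)/5 = 740/1449 ≈ 0.511 in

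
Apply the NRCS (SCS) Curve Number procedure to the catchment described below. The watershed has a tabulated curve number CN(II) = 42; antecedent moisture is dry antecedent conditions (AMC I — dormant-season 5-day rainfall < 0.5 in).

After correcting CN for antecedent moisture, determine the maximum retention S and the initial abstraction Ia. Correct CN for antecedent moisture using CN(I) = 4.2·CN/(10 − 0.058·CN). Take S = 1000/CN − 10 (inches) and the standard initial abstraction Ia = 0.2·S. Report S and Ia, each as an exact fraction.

Adjust CN=42 to AMC I: 4.2·42/(10 − 0.058·42) → (882/5) ÷ (1891/250) = 44100/1891 ≈ 23.321
S = 1000/(44100/1891) − 10 = 14500/441 in ≈ 32.880 in
Initial abstraction Ia = S/5 = (14500/441)/5 = 2900/441 ≈ 6.576 in

S = 14500/441 in ≈ 32.880 in; Ia = 2900/441 in ≈ 6.576 in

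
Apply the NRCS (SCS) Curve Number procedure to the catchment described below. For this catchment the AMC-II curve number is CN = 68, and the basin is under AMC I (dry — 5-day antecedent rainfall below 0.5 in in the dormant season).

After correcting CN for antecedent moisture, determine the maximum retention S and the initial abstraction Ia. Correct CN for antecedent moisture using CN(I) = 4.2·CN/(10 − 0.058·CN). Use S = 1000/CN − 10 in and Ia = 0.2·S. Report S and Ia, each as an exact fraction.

Dry (AMC I): CN(I) = 4.2·68/(10 − 0.058·68) = (1428/5)/(757/125) = 35700/757 ≈ 47.160
Retention S: 1000/CN − 10 with CN=47.160 → S = 4000/357 ≈ 11.204 in
Initial abstraction Ia = S/5 = (4000/357)/5 = 800/357 ≈ 2.241 in

S = 4000/357 in ≈ 11.204 in; Ia = 800/357 in ≈ 2.241 in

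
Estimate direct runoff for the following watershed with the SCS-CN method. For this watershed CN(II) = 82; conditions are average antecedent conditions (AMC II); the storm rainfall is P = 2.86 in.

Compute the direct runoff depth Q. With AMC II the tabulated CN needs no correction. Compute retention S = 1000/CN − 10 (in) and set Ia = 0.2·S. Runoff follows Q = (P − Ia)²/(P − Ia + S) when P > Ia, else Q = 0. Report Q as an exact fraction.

AMC II — tabulated CN = 82 applies directly.
Max retention: S = 1000/82 − 10 = 90/41 in (≈ 2.195 in)
Ia = 0.2S: 0.2·2.195 = 0.439 in (exactly 18/41)
P − Ia = 2.860 − 0.439 = 4963/2050 ≈ 2.421 in (> 0, runoff occurs)
Q: (4963/2050)² ÷ (9463/2050) = 24631369/19399150 in (≈ 1.270 in)

Q = 24631369/19399150 in ≈ 1.270 in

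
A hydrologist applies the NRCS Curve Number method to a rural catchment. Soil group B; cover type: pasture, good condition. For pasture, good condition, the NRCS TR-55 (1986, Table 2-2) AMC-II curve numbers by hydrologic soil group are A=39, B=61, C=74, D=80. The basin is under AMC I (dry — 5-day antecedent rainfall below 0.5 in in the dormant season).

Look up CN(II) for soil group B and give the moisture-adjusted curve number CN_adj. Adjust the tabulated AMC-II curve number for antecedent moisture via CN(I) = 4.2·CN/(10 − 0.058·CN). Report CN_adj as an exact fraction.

NRCS table: pasture, good condition, soil group B → CN(II) = 61
Dry (AMC I): CN(I) = 4.2·61/(10 − 0.058·61) = (1281/5)/(3231/500) = 42700/1077 ≈ 39.647

CN_adj = 42700/1077 ≈ 39.647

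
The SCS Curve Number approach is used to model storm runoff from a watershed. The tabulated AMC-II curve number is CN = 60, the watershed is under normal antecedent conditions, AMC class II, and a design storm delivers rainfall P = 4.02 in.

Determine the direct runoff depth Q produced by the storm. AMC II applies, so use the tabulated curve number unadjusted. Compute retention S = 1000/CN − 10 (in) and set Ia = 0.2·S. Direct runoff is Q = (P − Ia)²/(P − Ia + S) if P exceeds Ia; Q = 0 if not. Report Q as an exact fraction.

Q = 162409/210450 in ≈ 0.772 in

CN(II) = 60; AMC II needs no correction.
Retention S: 1000/CN − 10 with CN=60.000 → S = 20/3 ≈ 6.667 in
Ia = 0.2S: 0.2·6.667 = 1.333 in (exactly 4/3)
Excess rainfall: 4.020 − 1.333 = 2.687 in; P > Ia so Q > 0
Q: (403/150)² ÷ (1403/150) = 162409/210450 in (≈ 0.772 in)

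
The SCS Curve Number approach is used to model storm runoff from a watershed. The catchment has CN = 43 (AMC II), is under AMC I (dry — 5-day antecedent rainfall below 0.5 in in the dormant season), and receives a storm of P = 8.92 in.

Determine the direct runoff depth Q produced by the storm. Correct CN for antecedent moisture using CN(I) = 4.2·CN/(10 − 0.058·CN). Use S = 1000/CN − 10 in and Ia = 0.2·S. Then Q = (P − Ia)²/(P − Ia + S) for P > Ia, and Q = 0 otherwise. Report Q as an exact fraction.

Q = 385062129/1934850575 in ≈ 0.199 in

Adjust CN=43 to AMC I: 4.2·43/(10 − 0.058·43) → (903/5) ÷ (3753/500) = 30100/1251 ≈ 24.061
Max retention: S = 1000/(30100/1251) − 10 = 9500/301 in (≈ 31.561 in)
Initial abstraction Ia = S/5 = (9500/301)/5 = 1900/301 ≈ 6.312 in
Since P=8.920 > Ia=6.312: effective rainfall P−Ia = 19623/7525 in
Runoff Q = (P−Ia)²/(P−Ia+S) = (2.608)²/(2.608+31.561) = 385062129/1934850575 ≈ 0.199 in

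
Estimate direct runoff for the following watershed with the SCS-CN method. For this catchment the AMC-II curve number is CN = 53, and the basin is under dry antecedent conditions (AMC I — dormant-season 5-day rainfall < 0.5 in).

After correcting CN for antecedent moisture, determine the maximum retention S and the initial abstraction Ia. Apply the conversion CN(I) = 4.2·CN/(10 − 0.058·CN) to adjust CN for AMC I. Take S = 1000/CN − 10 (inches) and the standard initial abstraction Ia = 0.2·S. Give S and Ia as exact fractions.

S = 23500/1113 in ≈ 21.114 in; Ia = 4700/1113 in ≈ 4.223 in

CN(I) from CN(II)=53: (4.2·53)/(10 − 0.058·53) = 111300/3463 ≈ 32.140
S = 1000/(111300/3463) − 10 = 23500/1113 in ≈ 21.114 in
Ia = 0.2S: 0.2·21.114 = 4.223 in (exactly 4700/1113)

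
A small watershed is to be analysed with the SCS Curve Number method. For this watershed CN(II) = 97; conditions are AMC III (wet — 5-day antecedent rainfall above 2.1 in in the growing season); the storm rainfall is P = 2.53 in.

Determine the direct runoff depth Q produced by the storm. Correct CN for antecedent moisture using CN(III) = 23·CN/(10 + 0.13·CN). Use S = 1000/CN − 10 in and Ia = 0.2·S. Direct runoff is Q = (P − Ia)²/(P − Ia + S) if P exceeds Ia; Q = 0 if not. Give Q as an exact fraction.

Q = 311858584249/131281633300 in ≈ 2.375 in

Adjust CN=97 to AMC III: 23·97/(10 + 0.13·97) → 2231 ÷ (2261/100) = 223100/2261 ≈ 98.673
S = 1000/(223100/2261) − 10 = 300/2231 in ≈ 0.134 in
Initial abstraction Ia = S/5 = (300/2231)/5 = 60/2231 ≈ 0.027 in
Since P=2.530 > Ia=0.027: effective rainfall P−Ia = 558443/223100 in
Runoff Q = (P−Ia)²/(P−Ia+S) = (2.503)²/(2.503+0.134) = 311858584249/131281633300 ≈ 2.375 in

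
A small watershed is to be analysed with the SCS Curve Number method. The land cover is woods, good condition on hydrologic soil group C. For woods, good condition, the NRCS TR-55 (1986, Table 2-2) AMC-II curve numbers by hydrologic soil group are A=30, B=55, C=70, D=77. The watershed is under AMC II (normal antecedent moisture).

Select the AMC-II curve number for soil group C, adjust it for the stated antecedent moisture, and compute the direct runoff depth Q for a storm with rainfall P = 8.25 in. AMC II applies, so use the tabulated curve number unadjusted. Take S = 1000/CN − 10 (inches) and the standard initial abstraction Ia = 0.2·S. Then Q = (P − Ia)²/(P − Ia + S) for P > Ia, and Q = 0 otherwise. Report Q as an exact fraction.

Q = 14283/3052 in ≈ 4.680 in

NRCS table: woods, good condition, soil group C → CN(II) = 70
Average conditions: CN = 70 (no AMC adjustment).
S = 1000/70 − 10 = 30/7 in ≈ 4.286 in
Ia = 0.2·(30/7) = 6/7 in ≈ 0.857 in
P − Ia = 8.250 − 0.857 = 207/28 ≈ 7.393 in (> 0, runoff occurs)
Q = (207/28)²/((207/28) + 30/7) = (42849/784)/(327/28) = 14283/3052 in ≈ 4.680 in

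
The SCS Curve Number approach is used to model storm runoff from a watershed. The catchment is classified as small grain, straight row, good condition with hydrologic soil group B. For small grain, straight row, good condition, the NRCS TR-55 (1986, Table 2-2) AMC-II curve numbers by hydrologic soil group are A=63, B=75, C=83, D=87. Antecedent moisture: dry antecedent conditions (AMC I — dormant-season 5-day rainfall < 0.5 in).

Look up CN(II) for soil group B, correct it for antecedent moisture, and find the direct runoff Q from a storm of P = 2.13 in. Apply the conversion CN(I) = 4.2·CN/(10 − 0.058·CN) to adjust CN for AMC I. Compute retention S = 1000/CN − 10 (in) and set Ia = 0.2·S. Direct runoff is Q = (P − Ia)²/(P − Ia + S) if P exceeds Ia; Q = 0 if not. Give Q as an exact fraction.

NRCS table: small grain, straight row, good condition, soil group B → CN(II) = 75
CN(I) from CN(II)=75: (4.2·75)/(10 − 0.058·75) = 6300/113 ≈ 55.752
Max retention: S = 1000/(6300/113) − 10 = 500/63 in (≈ 7.937 in)
Ia = 0.2S: 0.2·7.937 = 1.587 in (exactly 100/63)
Excess rainfall: 2.130 − 1.587 = 0.543 in; P > Ia so Q > 0
Runoff Q = (P−Ia)²/(P−Ia+S) = (0.543)²/(0.543+7.937) = 11689561/336539700 ≈ 0.035 in

Q = 11689561/336539700 in ≈ 0.035 in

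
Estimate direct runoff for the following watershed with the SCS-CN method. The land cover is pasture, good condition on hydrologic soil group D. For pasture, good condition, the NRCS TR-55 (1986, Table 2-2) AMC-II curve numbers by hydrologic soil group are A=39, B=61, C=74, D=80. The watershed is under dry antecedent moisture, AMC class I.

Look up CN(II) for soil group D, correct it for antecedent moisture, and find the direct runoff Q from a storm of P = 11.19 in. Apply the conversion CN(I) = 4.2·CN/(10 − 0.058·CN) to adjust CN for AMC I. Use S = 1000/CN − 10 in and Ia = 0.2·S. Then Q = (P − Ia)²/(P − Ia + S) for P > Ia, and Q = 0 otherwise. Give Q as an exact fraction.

NRCS table: pasture, good condition, soil group D → CN(II) = 80
Dry (AMC I): CN(I) = 4.2·80/(10 − 0.058·80) = 336/(134/25) = 4200/67 ≈ 62.687
S = 1000/(4200/67) − 10 = 125/21 in ≈ 5.952 in
Initial abstraction Ia = S/5 = (125/21)/5 = 25/21 ≈ 1.190 in
Since P=11.190 > Ia=1.190: effective rainfall P−Ia = 20999/2100 in
Q: (20999/2100)² ÷ (33499/2100) = 440958001/70347900 in (≈ 6.268 in)

Q = 440958001/70347900 in ≈ 6.268 in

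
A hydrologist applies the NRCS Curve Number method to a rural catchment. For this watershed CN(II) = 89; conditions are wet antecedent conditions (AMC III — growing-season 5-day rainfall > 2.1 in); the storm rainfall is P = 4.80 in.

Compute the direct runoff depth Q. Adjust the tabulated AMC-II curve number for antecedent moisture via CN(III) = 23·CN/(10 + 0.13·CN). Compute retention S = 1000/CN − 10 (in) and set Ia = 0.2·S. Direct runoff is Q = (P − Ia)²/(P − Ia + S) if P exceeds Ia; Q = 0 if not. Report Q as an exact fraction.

Q = 288336098/68482385 in ≈ 4.210 in

Adjust CN=89 to AMC III: 23·89/(10 + 0.13·89) → 2047 ÷ (2157/100) = 204700/2157 ≈ 94.900
Retention S: 1000/CN − 10 with CN=94.900 → S = 1100/2047 ≈ 0.537 in
Ia = 0.2·(1100/2047) = 220/2047 in ≈ 0.107 in
P − Ia = 4.800 − 0.107 = 48028/10235 ≈ 4.693 in (> 0, runoff occurs)
Q = (48028/10235)²/((48028/10235) + 1100/2047) = (2306688784/104755225)/(53528/10235) = 288336098/68482385 in ≈ 4.210 in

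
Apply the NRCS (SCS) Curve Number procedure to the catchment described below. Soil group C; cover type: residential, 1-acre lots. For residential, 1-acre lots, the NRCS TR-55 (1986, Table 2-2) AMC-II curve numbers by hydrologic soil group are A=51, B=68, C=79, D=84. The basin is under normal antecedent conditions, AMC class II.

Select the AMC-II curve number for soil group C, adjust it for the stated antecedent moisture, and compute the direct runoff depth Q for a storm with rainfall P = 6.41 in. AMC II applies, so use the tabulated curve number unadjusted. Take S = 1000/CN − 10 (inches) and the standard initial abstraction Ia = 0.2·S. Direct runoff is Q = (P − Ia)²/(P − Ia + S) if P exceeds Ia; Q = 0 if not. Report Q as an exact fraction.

NRCS table: residential, 1-acre lots, soil group C → CN(II) = 79
CN(II) = 79; AMC II needs no correction.
Max retention: S = 1000/79 − 10 = 210/79 in (≈ 2.658 in)
Initial abstraction Ia = S/5 = (210/79)/5 = 42/79 ≈ 0.532 in
Since P=6.410 > Ia=0.532: effective rainfall P−Ia = 46439/7900 in
Runoff Q = (P−Ia)²/(P−Ia+S) = (5.878)²/(5.878+2.658) = 2156580721/532768100 ≈ 4.048 in

Q = 2156580721/532768100 in ≈ 4.048 in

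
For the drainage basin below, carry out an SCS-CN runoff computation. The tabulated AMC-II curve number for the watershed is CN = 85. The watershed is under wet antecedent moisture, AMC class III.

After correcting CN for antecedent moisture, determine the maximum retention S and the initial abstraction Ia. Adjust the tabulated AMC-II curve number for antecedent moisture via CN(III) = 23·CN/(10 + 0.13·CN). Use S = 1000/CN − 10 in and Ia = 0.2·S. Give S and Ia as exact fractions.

S = 300/391 in ≈ 0.767 in; Ia = 60/391 in ≈ 0.153 in

CN(III) from CN(II)=85: (23·85)/(10 + 0.13·85) = 39100/421 ≈ 92.874
Max retention: S = 1000/(39100/421) − 10 = 300/391 in (≈ 0.767 in)
Initial abstraction Ia = S/5 = (300/391)/5 = 60/391 ≈ 0.153 in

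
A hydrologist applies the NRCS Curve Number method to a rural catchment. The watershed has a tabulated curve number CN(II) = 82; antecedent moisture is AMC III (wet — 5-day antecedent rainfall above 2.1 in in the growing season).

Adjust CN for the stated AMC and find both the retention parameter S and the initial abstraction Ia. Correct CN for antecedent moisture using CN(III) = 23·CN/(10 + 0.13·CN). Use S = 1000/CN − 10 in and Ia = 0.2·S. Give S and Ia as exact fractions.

CN(III) from CN(II)=82: (23·82)/(10 + 0.13·82) = 94300/1033 ≈ 91.288
Retention S: 1000/CN − 10 with CN=91.288 → S = 900/943 ≈ 0.954 in
Ia = 0.2S: 0.2·0.954 = 0.191 in (exactly 180/943)

S = 900/943 in ≈ 0.954 in; Ia = 180/943 in ≈ 0.191 in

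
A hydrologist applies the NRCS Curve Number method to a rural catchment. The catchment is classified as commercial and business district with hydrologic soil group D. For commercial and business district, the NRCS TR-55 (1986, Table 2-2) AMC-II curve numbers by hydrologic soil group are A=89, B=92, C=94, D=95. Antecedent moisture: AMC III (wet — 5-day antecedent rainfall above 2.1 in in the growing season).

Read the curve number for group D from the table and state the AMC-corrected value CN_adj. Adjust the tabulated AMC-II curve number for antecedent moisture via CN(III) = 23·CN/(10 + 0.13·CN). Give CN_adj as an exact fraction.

NRCS table: commercial and business district, soil group D → CN(II) = 95
Adjust CN=95 to AMC III: 23·95/(10 + 0.13·95) → 2185 ÷ (447/20) = 43700/447 ≈ 97.763

CN_adj = 43700/447 ≈ 97.763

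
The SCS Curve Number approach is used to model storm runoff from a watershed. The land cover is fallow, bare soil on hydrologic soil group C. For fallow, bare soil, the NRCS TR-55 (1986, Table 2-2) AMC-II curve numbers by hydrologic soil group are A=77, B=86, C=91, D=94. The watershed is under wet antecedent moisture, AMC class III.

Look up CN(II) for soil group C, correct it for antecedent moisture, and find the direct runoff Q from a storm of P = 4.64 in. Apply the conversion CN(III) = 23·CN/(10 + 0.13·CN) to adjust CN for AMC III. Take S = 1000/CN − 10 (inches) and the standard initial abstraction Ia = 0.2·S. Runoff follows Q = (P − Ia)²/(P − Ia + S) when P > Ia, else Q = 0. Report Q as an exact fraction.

NRCS table: fallow, bare soil, soil group C → CN(II) = 91
CN(III) from CN(II)=91: (23·91)/(10 + 0.13·91) = 209300/2183 ≈ 95.877
S = 1000/(209300/2183) − 10 = 900/2093 in ≈ 0.430 in
Initial abstraction Ia = S/5 = (900/2093)/5 = 180/2093 ≈ 0.086 in
Excess rainfall: 4.640 − 0.086 = 4.554 in; P > Ia so Q > 0
Q: (238288/52325)² ÷ (260788/52325) = 14195292736/3411433025 in (≈ 4.161 in)

Q = 14195292736/3411433025 in ≈ 4.161 in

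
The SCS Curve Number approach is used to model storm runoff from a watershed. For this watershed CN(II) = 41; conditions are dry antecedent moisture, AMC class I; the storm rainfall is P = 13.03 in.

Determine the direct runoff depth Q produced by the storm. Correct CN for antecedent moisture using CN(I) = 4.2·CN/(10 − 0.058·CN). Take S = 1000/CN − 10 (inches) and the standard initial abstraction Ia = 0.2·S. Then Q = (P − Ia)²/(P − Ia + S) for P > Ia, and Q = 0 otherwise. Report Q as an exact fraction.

Q = 282899525689/299790126300 in ≈ 0.944 in

Adjust CN=41 to AMC I: 4.2·41/(10 − 0.058·41) → (861/5) ÷ (3811/500) = 86100/3811 ≈ 22.592
Retention S: 1000/CN − 10 with CN=22.592 → S = 29500/861 ≈ 34.262 in
Ia = 0.2·(29500/861) = 5900/861 in ≈ 6.852 in
Since P=13.030 > Ia=6.852: effective rainfall P−Ia = 531883/86100 in
Runoff Q = (P−Ia)²/(P−Ia+S) = (6.178)²/(6.178+34.262) = 282899525689/299790126300 ≈ 0.944 in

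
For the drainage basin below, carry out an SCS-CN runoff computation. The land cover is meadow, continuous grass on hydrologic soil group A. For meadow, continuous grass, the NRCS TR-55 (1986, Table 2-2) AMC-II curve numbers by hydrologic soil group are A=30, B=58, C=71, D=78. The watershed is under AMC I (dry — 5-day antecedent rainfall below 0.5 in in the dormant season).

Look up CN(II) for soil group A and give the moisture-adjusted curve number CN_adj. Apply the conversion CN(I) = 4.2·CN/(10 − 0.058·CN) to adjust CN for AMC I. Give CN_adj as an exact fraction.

NRCS table: meadow, continuous grass, soil group A → CN(II) = 30
Dry (AMC I): CN(I) = 4.2·30/(10 − 0.058·30) = 126/(413/50) = 900/59 ≈ 15.254

CN_adj = 900/59 ≈ 15.254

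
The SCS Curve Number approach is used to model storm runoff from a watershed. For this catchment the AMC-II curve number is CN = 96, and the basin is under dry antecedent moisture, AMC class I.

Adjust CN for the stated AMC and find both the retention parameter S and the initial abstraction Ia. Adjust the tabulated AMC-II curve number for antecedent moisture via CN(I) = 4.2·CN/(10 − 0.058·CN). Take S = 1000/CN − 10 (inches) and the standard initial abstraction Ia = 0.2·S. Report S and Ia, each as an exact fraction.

S = 125/126 in ≈ 0.992 in; Ia = 25/126 in ≈ 0.198 in

Adjust CN=96 to AMC I: 4.2·96/(10 − 0.058·96) → (2016/5) ÷ (554/125) = 25200/277 ≈ 90.975
S = 1000/(25200/277) − 10 = 125/126 in ≈ 0.992 in
Ia = 0.2S: 0.2·0.992 = 0.198 in (exactly 25/126)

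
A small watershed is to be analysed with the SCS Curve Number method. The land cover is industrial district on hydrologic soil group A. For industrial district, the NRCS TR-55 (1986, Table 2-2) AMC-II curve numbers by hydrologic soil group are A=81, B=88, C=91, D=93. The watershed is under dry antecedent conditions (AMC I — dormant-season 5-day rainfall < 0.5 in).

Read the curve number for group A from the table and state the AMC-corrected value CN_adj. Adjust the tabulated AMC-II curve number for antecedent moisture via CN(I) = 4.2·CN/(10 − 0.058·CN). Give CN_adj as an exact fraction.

NRCS table: industrial district, soil group A → CN(II) = 81
Adjust CN=81 to AMC I: 4.2·81/(10 − 0.058·81) → (1701/5) ÷ (2651/500) = 170100/2651 ≈ 64.164

CN_adj = 170100/2651 ≈ 64.164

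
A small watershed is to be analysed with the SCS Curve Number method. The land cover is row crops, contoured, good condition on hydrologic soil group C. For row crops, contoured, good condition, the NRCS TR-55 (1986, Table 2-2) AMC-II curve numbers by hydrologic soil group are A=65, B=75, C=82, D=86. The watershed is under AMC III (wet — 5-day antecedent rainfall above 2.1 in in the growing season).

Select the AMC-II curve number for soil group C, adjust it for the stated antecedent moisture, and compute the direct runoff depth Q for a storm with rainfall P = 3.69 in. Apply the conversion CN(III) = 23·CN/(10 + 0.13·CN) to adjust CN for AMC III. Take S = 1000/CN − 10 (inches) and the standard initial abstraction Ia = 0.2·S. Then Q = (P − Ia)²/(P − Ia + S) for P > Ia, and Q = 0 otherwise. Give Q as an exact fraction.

Q = 12097580121/4400320900 in ≈ 2.749 in

NRCS table: row crops, contoured, good condition, soil group C → CN(II) = 82
Adjust CN=82 to AMC III: 23·82/(10 + 0.13·82) → 1886 ÷ (1033/50) = 94300/1033 ≈ 91.288
S = 1000/(94300/1033) − 10 = 900/943 in ≈ 0.954 in
Ia = 0.2·(900/943) = 180/943 in ≈ 0.191 in
Since P=3.690 > Ia=0.191: effective rainfall P−Ia = 329967/94300 in
Q: (329967/94300)² ÷ (419967/94300) = 12097580121/4400320900 in (≈ 2.749 in)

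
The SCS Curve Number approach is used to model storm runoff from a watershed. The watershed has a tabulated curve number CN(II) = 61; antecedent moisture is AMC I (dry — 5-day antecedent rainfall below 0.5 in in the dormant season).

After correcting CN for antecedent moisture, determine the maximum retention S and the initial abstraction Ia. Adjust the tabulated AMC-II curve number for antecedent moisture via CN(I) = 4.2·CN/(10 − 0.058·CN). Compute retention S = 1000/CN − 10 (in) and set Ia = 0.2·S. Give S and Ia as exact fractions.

CN(I) from CN(II)=61: (4.2·61)/(10 − 0.058·61) = 42700/1077 ≈ 39.647
S = 1000/(42700/1077) − 10 = 6500/427 in ≈ 15.222 in
Initial abstraction Ia = S/5 = (6500/427)/5 = 1300/427 ≈ 3.044 in

S = 6500/427 in ≈ 15.222 in; Ia = 1300/427 in ≈ 3.044 in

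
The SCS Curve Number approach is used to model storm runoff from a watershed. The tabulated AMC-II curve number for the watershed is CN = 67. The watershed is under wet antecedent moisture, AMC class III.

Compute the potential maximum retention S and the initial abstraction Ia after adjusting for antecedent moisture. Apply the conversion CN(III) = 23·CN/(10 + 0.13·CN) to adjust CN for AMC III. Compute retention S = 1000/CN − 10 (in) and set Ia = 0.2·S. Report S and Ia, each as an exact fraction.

S = 3300/1541 in ≈ 2.141 in; Ia = 660/1541 in ≈ 0.428 in

Adjust CN=67 to AMC III: 23·67/(10 + 0.13·67) → 1541 ÷ (1871/100) = 154100/1871 ≈ 82.362
S = 1000/(154100/1871) − 10 = 3300/1541 in ≈ 2.141 in
Ia = 0.2·(3300/1541) = 660/1541 in ≈ 0.428 in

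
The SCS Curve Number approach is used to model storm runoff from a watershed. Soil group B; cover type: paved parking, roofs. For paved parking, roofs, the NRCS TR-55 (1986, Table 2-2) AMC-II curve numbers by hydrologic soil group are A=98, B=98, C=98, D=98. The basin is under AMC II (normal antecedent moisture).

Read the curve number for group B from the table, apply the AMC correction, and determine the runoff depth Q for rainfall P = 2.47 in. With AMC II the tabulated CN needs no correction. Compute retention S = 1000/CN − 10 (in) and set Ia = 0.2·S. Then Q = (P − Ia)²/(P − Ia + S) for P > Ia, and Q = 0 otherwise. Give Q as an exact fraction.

Q = 141681409/63224700 in ≈ 2.241 in

NRCS table: paved parking, roofs, soil group B → CN(II) = 98
AMC II — tabulated CN = 98 applies directly.
S = 1000/98 − 10 = 10/49 in ≈ 0.204 in
Ia = 0.2S: 0.2·0.204 = 0.041 in (exactly 2/49)
Since P=2.470 > Ia=0.041: effective rainfall P−Ia = 11903/4900 in
Runoff Q = (P−Ia)²/(P−Ia+S) = (2.429)²/(2.429+0.204) = 141681409/63224700 ≈ 2.241 in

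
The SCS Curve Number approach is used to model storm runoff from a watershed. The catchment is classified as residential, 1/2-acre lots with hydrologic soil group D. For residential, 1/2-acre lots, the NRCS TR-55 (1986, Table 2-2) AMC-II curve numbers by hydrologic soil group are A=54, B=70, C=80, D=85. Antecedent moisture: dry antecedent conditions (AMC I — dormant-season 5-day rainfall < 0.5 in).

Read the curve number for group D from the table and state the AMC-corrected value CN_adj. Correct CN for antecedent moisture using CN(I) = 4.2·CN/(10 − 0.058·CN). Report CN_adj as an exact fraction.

NRCS table: residential, 1/2-acre lots, soil group D → CN(II) = 85
CN(I) from CN(II)=85: (4.2·85)/(10 − 0.058·85) = 11900/169 ≈ 70.414

CN_adj = 11900/169 ≈ 70.414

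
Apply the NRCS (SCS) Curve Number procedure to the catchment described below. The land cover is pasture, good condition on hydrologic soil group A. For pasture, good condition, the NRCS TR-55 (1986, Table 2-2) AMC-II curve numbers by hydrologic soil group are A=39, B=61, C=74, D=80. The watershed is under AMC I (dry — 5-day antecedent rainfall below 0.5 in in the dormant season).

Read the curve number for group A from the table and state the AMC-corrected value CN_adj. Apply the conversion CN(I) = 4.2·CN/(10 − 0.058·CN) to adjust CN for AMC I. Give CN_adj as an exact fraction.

NRCS table: pasture, good condition, soil group A → CN(II) = 39
CN(I) from CN(II)=39: (4.2·39)/(10 − 0.058·39) = 81900/3869 ≈ 21.168

CN_adj = 81900/3869 ≈ 21.168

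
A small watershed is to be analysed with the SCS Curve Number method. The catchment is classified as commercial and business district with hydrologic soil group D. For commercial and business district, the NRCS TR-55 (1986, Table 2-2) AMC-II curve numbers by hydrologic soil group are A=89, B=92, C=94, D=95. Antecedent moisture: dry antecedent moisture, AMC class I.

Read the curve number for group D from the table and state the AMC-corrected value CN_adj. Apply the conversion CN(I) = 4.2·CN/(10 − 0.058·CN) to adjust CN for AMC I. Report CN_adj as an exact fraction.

CN_adj = 39900/449 ≈ 88.864

NRCS table: commercial and business district, soil group D → CN(II) = 95
Dry (AMC I): CN(I) = 4.2·95/(10 − 0.058·95) = 399/(449/100) = 39900/449 ≈ 88.864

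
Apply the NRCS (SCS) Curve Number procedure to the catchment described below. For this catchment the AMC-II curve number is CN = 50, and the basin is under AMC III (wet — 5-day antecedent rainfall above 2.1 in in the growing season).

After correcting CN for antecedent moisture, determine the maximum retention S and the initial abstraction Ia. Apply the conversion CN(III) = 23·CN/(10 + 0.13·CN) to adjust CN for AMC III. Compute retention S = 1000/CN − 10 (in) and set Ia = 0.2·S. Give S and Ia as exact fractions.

CN(III) from CN(II)=50: (23·50)/(10 + 0.13·50) = 2300/33 ≈ 69.697
Max retention: S = 1000/(2300/33) − 10 = 100/23 in (≈ 4.348 in)
Initial abstraction Ia = S/5 = (100/23)/5 = 20/23 ≈ 0.870 in

S = 100/23 in ≈ 4.348 in; Ia = 20/23 in ≈ 0.870 in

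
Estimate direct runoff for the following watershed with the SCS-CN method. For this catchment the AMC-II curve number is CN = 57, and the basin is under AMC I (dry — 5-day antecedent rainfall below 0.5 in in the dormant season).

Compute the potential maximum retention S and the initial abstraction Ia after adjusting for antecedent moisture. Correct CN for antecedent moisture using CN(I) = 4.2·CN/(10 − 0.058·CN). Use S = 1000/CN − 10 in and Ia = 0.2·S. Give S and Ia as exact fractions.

Dry (AMC I): CN(I) = 4.2·57/(10 − 0.058·57) = (1197/5)/(3347/500) = 119700/3347 ≈ 35.763
S = 1000/(119700/3347) − 10 = 21500/1197 in ≈ 17.962 in
Ia = 0.2S: 0.2·17.962 = 3.592 in (exactly 4300/1197)

S = 21500/1197 in ≈ 17.962 in; Ia = 4300/1197 in ≈ 3.592 in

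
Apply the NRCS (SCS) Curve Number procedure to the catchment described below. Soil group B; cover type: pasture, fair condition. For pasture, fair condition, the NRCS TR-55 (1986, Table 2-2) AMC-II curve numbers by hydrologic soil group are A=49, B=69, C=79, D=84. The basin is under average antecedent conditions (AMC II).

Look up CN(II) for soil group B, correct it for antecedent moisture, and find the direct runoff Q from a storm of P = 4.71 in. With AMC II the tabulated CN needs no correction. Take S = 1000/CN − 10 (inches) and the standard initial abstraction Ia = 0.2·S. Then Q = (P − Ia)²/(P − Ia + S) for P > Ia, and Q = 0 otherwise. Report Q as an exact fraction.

NRCS table: pasture, fair condition, soil group B → CN(II) = 69
CN(II) = 69; AMC II needs no correction.
Retention S: 1000/CN − 10 with CN=69.000 → S = 310/69 ≈ 4.493 in
Initial abstraction Ia = S/5 = (310/69)/5 = 62/69 ≈ 0.899 in
P − Ia = 4.710 − 0.899 = 26299/6900 ≈ 3.811 in (> 0, runoff occurs)
Runoff Q = (P−Ia)²/(P−Ia+S) = (3.811)²/(3.811+4.493) = 691637401/395363100 ≈ 1.749 in

Q = 691637401/395363100 in ≈ 1.749 in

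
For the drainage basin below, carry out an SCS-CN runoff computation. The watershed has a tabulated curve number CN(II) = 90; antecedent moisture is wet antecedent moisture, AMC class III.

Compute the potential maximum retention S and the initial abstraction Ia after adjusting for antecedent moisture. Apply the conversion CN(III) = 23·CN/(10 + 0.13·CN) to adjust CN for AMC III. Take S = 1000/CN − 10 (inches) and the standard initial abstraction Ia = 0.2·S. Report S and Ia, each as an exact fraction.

Wet (AMC III): CN(III) = 23·90/(10 + 0.13·90) = 2070/(217/10) = 20700/217 ≈ 95.392
Max retention: S = 1000/(20700/217) − 10 = 100/207 in (≈ 0.483 in)
Ia = 0.2·(100/207) = 20/207 in ≈ 0.097 in

S = 100/207 in ≈ 0.483 in; Ia = 20/207 in ≈ 0.097 in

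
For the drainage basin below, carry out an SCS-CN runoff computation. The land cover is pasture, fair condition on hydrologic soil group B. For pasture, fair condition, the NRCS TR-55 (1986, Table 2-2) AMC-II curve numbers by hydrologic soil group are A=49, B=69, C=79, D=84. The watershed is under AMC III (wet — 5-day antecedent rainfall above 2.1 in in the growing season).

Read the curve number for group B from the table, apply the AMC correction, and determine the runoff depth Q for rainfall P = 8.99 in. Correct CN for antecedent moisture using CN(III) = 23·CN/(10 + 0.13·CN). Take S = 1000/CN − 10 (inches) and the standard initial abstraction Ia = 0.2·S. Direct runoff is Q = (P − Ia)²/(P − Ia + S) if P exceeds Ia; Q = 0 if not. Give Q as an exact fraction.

Q = 60078760399/8573450100 in ≈ 7.008 in

NRCS table: pasture, fair condition, soil group B → CN(II) = 69
CN(III) from CN(II)=69: (23·69)/(10 + 0.13·69) = 158700/1897 ≈ 83.658
Retention S: 1000/CN − 10 with CN=83.658 → S = 3100/1587 ≈ 1.953 in
Initial abstraction Ia = S/5 = (3100/1587)/5 = 620/1587 ≈ 0.391 in
Since P=8.990 > Ia=0.391: effective rainfall P−Ia = 1364713/158700 in
Q = (1364713/158700)²/((1364713/158700) + 3100/1587) = (1862441572369/25185690000)/(1674713/158700) = 60078760399/8573450100 in ≈ 7.008 in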